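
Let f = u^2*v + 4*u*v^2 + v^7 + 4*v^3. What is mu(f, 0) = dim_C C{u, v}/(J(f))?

8

The Hessian of f at 0 is [[0, 0], [0, 0]] with rank 0, so corank 2. A Groebner basis of the Jacobian ideal J(f) in C{u,v} is {u^2/7 + v^6 - 4*v^2/7, u^3 + 8*v^3, u*v + 2*v^2}; counting standard monomials gives mu = 8. Corank 2; j^3 = v*(u + 2*v)^2 has shape L^2 M (L != M), so D-series; mu = 8 gives D_8.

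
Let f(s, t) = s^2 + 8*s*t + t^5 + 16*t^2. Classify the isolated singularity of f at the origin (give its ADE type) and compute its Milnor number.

Type A_{4}, Milnor number mu = 4.

The Hessian of f at 0 has rank 1. Corank 1: A-series; mu = 4 gives A_4.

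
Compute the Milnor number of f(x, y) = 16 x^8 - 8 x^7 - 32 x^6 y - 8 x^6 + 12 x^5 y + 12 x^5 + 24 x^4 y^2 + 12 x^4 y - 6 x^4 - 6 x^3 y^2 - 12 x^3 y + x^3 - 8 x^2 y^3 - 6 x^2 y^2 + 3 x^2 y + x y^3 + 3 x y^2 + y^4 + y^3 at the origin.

7

The Hessian of f at 0 is [[0, 0], [0, 0]] with rank 0, so corank 2. A Groebner basis of the Jacobian ideal J(f) in C{x,y} is {-3*x^2/26 - 3*x*y/13 + y^4 - y^3/26 - 3*y^2/26, x^3 - 21*x^2/26 - 21*x*y/13 + 19*y^3/26 - 21*y^2/26, x^2*y + x^2/2 + x*y - 5*y^3/6 + y^2/2, -3*x^2/13 + x*y^2 - 6*x*y/13 + 12*y^3/13 - 3*y^2/13}; counting standard monomials gives mu = 7. Corank 2; j^3 = (x + y)^3 is a perfect cube, so E-series; the 4-jet and mu = 7 give E_7.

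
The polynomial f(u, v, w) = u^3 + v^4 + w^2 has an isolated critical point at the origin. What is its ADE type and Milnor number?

Type E_6, Milnor number mu = 6.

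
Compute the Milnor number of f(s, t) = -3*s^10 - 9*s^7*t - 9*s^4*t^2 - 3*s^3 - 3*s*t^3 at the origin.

7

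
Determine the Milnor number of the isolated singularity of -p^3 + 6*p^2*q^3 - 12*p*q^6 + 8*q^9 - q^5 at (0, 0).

The Hessian of f at 0 is [[0, 0], [0, 0]] with rank 0, so corank 2. A Groebner basis of the Jacobian ideal J(f) in C{p,q} is {-p^2/4 + p*q^3, q^4, p^3, p^2*q}; counting standard monomials gives mu = 8. Corank 2; j^3 = -p^3 is a perfect cube, so E-series; the 5-jet and mu = 8 give E_8.

8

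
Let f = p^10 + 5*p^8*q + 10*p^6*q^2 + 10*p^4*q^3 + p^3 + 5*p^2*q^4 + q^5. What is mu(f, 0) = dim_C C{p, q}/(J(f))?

The Hessian of f at 0 has rank 0. Corank 2; j^3 = p^3 is a perfect cube, so E-series; the 5-jet and mu = 8 give E_8.

8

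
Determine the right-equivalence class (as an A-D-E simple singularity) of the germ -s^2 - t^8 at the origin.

The Hessian of f at 0 has rank 1. Corank 1: A-series; mu = 7 gives A_7.

A7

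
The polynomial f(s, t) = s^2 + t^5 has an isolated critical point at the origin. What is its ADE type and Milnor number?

The Hessian of f at 0 has rank 1. Corank 1: A-series; mu = 4 gives A_4.

Type A_4, Milnor number mu = 4.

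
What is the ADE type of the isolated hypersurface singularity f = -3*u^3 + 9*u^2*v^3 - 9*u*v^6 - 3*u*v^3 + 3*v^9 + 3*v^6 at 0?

E7

The Hessian of f at 0 has rank 0. Corank 2; j^3 = -3*u^3 is a perfect cube, so E-series; the 4-jet and mu = 7 give E_7.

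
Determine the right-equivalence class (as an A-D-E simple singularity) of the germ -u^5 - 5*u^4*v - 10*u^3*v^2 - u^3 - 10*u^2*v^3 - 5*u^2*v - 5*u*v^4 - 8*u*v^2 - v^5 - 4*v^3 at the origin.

D_{6}

The Hessian of f at 0 is [[0, 0], [0, 0]] with rank 0, so corank 2. A Groebner basis of the Jacobian ideal J(f) in C{u,v} is {u*v/5 + v^4 + 2*v^2/5, u*v^2 + 2*v^3, u^2 + 3*u*v + 2*v^2}; counting standard monomials gives mu = 6. Corank 2; j^3 = -(u + v)*(u + 2*v)^2 has shape L^2 M (L != M), so D-series; mu = 6 gives D_6.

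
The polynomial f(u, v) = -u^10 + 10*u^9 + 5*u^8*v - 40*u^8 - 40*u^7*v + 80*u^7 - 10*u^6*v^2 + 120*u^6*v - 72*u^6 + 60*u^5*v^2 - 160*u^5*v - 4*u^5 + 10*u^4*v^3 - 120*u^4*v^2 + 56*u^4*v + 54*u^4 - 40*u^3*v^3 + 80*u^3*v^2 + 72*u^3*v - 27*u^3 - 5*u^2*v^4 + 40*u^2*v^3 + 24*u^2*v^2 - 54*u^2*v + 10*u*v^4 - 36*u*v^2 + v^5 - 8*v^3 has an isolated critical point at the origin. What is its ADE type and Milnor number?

The Hessian of f at 0 is [[0, 0], [0, 0]] with rank 0, so corank 2. A Groebner basis of the Jacobian ideal J(f) in C{u,v} is {-729*u^2/128 + u*v^3 + 27*u*v^2/8 - 243*u*v/32 + 9*v^3/4 - 81*v^2/32, 729*u^2/80 - 27*u*v^2/5 + 243*u*v/20 + v^4 - 18*v^3/5 + 81*v^2/20, u^3 - 9*u^2/20 - 16*u*v^2/15 - 3*u*v/5 - 56*v^3/135 - v^2/5, u^2*v + 9*u^2/40 + 6*u*v^2/5 + 3*u*v/10 + 16*v^3/45 + v^2/10}; counting standard monomials gives mu = 8. Corank 2; j^3 = -(3*u + 2*v)^3 is a perfect cube, so E-series; the 5-jet and mu = 8 give E_8.

Type E_8, Milnor number mu = 8.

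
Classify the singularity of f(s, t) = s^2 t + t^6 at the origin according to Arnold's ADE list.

D_{7}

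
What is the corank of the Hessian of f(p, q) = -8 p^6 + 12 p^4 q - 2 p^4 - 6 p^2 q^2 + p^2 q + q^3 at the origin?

The Hessian at 0 is [[0, 0], [0, 0]] of rank 0; hence corank 2.

2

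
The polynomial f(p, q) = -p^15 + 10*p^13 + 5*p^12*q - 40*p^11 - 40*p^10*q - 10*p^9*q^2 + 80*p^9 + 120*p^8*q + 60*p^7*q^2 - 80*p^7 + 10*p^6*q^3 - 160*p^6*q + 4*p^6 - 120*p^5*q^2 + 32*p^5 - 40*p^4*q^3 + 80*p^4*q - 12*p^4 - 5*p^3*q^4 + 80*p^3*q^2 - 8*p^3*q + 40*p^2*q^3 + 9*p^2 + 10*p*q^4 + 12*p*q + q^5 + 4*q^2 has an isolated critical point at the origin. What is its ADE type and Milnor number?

Type A4, Milnor number mu = 4.

The Hessian of f at 0 is [[18, 12], [12, 8]] with rank 1, so corank 1. A Groebner basis of the Jacobian ideal J(f) in C{p,q} is {81*p/16 + q^3 + 27*q/8, p^2 - 4*q^2/9, p*q + 2*q^2/3}; counting standard monomials gives mu = 4. Corank 1: A-series; mu = 4 gives A_4.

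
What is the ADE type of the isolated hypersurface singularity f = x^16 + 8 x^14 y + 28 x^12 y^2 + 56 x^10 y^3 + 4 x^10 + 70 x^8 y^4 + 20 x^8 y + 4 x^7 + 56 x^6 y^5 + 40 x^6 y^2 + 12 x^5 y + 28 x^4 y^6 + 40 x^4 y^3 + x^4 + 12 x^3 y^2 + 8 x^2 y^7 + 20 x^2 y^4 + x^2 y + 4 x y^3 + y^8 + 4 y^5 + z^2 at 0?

The Hessian of f at 0 is [[0, 0, 0], [0, 0, 0], [0, 0, 2]] with rank 1, so corank 2. A Groebner basis of the Jacobian ideal J(f) in C{x,y,z} is {x^2*y^2 + x*y/4 + y^3/2, x^2*y/2 + x*y^3, x^2/3 + 7*x*y^2/6 + y^4, x^3 - x*y/2 - y^3, z}; counting standard monomials gives mu = 9. Corank 2; j^3 = x^2*y has shape L^2 M (L != M), so D-series; mu = 9 gives D_9.

D_{9}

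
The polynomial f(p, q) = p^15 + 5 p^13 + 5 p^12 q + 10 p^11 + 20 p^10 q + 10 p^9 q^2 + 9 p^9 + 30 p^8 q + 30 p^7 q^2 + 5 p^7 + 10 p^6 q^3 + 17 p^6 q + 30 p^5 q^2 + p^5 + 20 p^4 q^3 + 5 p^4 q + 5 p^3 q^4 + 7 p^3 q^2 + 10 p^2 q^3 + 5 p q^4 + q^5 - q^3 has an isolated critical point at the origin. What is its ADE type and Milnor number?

The Hessian of f at 0 has rank 0. Corank 2; j^3 = -q^3 is a perfect cube, so E-series; the 5-jet and mu = 8 give E_8.

Type E_8, Milnor number mu = 8.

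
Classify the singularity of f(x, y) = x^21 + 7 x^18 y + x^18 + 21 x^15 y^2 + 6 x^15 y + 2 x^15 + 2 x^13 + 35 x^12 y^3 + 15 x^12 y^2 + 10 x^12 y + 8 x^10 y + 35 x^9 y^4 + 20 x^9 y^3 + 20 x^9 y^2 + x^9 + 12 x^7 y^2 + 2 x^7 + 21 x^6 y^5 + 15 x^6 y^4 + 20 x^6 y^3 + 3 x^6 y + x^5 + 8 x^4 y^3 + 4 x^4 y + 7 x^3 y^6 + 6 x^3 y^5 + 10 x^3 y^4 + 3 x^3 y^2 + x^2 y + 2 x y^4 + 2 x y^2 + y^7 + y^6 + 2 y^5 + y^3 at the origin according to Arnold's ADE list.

D_{7}

The Hessian of f at 0 has rank 0. Corank 2; j^3 = y*(x + y)^2 has shape L^2 M (L != M), so D-series; mu = 7 gives D_7.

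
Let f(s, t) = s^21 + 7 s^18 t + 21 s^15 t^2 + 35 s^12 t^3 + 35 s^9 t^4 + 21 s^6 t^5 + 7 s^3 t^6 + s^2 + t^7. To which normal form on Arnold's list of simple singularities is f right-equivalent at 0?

A6

The Hessian of f at 0 is [[2, 0], [0, 0]] with rank 1, so corank 1. A Groebner basis of the Jacobian ideal J(f) in C{s,t} is {t^6, s}; counting standard monomials gives mu = 6. Corank 1: A-series; mu = 6 gives A_6.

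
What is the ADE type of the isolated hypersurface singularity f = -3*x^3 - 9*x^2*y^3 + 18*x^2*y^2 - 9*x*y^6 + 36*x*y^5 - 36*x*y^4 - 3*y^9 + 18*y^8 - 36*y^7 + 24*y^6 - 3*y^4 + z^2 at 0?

The Hessian of f at 0 has rank 1. Corank 2; j^3 = -3*x^3 is a perfect cube, so E-series; the 4-jet and mu = 6 give E_6.

E6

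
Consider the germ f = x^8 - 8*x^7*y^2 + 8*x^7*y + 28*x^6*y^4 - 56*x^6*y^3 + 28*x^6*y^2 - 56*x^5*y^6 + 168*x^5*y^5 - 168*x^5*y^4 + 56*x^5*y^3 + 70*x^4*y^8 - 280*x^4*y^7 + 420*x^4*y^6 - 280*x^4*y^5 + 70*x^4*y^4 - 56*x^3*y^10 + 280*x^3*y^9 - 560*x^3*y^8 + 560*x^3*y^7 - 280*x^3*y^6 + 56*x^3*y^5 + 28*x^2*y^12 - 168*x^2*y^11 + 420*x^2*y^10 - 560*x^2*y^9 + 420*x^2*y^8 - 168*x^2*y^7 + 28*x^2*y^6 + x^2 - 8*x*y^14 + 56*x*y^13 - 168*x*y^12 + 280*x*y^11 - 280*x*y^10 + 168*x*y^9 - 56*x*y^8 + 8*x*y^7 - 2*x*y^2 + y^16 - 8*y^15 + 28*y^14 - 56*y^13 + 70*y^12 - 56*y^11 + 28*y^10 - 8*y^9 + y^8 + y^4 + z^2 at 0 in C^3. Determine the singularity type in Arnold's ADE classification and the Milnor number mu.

Type A7, Milnor number mu = 7.

The Hessian of f at 0 has rank 2. Corank 1: A-series; mu = 7 gives A_7.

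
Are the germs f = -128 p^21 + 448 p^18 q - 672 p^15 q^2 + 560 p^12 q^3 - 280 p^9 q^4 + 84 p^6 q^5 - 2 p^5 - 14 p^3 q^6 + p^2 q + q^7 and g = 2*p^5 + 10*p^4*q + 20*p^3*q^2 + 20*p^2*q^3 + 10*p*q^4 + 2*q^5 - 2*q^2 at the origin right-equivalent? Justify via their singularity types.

No.

The Hessian of f at 0 has rank 0. Corank 2; j^3 = p^2*q has shape L^2 M (L != M), so D-series; mu = 8 gives D_8. The Hessian of g at 0 has rank 1. Corank 1: A-series; mu = 4 gives A_4. f is D_8 but g is A_4, hence not right-equivalent.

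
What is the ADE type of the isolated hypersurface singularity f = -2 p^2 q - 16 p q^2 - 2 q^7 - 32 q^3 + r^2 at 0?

The Hessian of f at 0 has rank 1. Corank 2; j^3 = -2*q*(p + 4*q)^2 has shape L^2 M (L != M), so D-series; mu = 8 gives D_8.

D_{8}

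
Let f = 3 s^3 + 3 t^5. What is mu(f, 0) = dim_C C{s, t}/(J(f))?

The Hessian of f at 0 has rank 0. Corank 2; j^3 = 3*s^3 is a perfect cube, so E-series; the 5-jet and mu = 8 give E_8.

8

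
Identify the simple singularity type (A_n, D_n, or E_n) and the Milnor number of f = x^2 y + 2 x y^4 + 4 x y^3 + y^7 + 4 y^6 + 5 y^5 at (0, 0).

Type D_6, Milnor number mu = 6.

The Hessian of f at 0 is [[0, 0], [0, 0]] with rank 0, so corank 2. A Groebner basis of the Jacobian ideal J(f) in C{x,y} is {x^3, x^2*y, -2*x^2 + x*y^2, -x^2/2 + x*y/2 + y^3}; counting standard monomials gives mu = 6. Corank 2; j^3 = x^2*y has shape L^2 M (L != M), so D-series; mu = 6 gives D_6.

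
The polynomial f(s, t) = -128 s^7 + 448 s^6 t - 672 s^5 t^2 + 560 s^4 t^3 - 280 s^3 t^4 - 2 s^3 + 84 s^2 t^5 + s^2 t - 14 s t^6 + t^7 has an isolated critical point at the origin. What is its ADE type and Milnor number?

The Hessian of f at 0 has rank 0. Corank 2; j^3 = -s^2*(2*s - t) has shape L^2 M (L != M), so D-series; mu = 8 gives D_8.

Type D_{8}, Milnor number mu = 8.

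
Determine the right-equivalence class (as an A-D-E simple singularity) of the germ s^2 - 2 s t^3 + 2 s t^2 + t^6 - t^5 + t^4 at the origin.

The Hessian of f at 0 has rank 1. Corank 1: A-series; mu = 4 gives A_4.

A_4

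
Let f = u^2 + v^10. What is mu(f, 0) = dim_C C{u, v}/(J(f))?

9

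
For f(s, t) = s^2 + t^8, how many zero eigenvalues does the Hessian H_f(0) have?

1

The Hessian at 0 is [[2, 0], [0, 0]] of rank 1; hence corank 1.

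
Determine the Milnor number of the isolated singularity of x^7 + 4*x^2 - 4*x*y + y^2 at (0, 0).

The Hessian of f at 0 has rank 1. Corank 1: A-series; mu = 6 gives A_6.

6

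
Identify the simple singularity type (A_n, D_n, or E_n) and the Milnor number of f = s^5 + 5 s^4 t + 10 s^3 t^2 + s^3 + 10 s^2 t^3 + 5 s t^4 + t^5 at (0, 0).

Type E_{8}, Milnor number mu = 8.

The Hessian of f at 0 is [[0, 0], [0, 0]] with rank 0, so corank 2. A Groebner basis of the Jacobian ideal J(f) in C{s,t} is {t^5, s*t^3 + t^4/4, s^2}; counting standard monomials gives mu = 8. Corank 2; j^3 = s^3 is a perfect cube, so E-series; the 5-jet and mu = 8 give E_8.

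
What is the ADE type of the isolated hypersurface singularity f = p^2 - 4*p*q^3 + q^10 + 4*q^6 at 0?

The Hessian of f at 0 has rank 1. Corank 1: A-series; mu = 9 gives A_9.

A_{9}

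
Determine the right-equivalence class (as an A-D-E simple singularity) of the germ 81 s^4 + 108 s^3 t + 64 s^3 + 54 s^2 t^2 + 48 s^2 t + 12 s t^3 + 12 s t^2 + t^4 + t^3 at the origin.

E_6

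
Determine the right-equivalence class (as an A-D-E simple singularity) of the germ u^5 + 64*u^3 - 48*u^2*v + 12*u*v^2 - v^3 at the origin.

E8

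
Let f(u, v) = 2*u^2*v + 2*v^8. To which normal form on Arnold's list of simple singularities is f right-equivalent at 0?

D9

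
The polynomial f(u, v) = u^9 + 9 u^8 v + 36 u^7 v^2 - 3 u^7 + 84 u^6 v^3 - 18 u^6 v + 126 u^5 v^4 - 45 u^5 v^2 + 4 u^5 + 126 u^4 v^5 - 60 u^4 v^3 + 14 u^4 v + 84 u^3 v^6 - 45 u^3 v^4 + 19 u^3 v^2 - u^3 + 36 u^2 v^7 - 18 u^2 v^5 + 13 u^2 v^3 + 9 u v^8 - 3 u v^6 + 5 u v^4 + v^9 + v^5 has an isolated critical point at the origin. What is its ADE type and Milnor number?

The Hessian of f at 0 is [[0, 0], [0, 0]] with rank 0, so corank 2. A Groebner basis of the Jacobian ideal J(f) in C{u,v} is {-u^2/2 + u*v^3, 2*u^2 + v^4, u^3, u^2*v}; counting standard monomials gives mu = 8. Corank 2; j^3 = -u^3 is a perfect cube, so E-series; the 5-jet and mu = 8 give E_8.

Type E_{8}, Milnor number mu = 8.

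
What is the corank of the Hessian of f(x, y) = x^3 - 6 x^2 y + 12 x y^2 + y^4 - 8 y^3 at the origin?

2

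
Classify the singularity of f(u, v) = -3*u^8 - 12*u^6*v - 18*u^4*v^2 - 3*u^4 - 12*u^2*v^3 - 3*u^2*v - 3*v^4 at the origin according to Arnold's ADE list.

The Hessian of f at 0 has rank 0. Corank 2; j^3 = -3*u^2*v has shape L^2 M (L != M), so D-series; mu = 5 gives D_5.

D_5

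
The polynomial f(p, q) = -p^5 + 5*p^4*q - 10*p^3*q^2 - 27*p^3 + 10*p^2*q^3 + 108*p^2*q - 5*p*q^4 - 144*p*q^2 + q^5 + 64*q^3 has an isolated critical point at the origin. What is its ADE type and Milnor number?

The Hessian of f at 0 is [[0, 0], [0, 0]] with rank 0, so corank 2. A Groebner basis of the Jacobian ideal J(f) in C{p,q} is {q^5, p*q^3 - 5*q^4/4, p^2 - 8*p*q/3 + 16*q^2/9}; counting standard monomials gives mu = 8. Corank 2; j^3 = -(3*p - 4*q)^3 is a perfect cube, so E-series; the 5-jet and mu = 8 give E_8.

Type E_8, Milnor number mu = 8.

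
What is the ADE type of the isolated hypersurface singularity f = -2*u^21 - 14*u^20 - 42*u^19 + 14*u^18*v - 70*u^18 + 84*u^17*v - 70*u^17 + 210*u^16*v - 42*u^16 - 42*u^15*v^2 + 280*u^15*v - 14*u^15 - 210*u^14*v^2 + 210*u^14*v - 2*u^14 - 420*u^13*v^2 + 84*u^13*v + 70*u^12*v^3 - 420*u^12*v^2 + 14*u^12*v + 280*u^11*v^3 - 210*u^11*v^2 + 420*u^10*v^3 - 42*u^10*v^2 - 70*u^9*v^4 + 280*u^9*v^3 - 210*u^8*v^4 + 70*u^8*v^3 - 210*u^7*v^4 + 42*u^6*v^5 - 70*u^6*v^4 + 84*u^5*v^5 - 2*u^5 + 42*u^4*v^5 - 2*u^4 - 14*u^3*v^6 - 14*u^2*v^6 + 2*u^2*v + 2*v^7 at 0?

D_{8}

The Hessian of f at 0 has rank 0. Corank 2; j^3 = 2*u^2*v has shape L^2 M (L != M), so D-series; mu = 8 gives D_8.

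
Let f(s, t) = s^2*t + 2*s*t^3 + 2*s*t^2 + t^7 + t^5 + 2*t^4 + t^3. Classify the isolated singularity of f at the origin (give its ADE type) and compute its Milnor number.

Type D_8, Milnor number mu = 8.

The Hessian of f at 0 has rank 0. Corank 2; j^3 = t*(s + t)^2 has shape L^2 M (L != M), so D-series; mu = 8 gives D_8.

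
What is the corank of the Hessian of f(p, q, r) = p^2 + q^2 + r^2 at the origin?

Hessian at 0 has rank 3.

0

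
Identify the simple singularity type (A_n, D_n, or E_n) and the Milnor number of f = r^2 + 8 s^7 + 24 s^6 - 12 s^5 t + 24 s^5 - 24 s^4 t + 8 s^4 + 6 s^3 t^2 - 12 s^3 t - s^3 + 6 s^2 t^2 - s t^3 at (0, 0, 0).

The Hessian of f at 0 has rank 1. Corank 2; j^3 = -s^3 is a perfect cube, so E-series; the 4-jet and mu = 7 give E_7.

Type E_7, Milnor number mu = 7.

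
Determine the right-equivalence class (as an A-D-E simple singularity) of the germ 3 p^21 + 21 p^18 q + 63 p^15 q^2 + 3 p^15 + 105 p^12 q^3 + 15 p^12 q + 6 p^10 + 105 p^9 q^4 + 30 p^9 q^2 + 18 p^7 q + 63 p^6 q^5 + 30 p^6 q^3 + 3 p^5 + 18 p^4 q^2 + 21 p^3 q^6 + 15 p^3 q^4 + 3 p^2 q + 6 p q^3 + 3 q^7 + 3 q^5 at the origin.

The Hessian of f at 0 has rank 0. Corank 2; j^3 = 3*p^2*q has shape L^2 M (L != M), so D-series; mu = 8 gives D_8.

D_{8}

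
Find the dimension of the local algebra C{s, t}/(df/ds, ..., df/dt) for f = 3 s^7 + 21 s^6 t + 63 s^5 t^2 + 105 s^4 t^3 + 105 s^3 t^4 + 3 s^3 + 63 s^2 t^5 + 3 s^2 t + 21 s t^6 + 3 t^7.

8

The Hessian of f at 0 is [[0, 0], [0, 0]] with rank 0, so corank 2. A Groebner basis of the Jacobian ideal J(f) in C{s,t} is {-s*t/7 + t^6, s*t^2, s^2 + s*t}; counting standard monomials gives mu = 8. Corank 2; j^3 = 3*s^2*(s + t) has shape L^2 M (L != M), so D-series; mu = 8 gives D_8.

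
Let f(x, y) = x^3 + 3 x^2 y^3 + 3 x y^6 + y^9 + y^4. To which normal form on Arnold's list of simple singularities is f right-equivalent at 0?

The Hessian of f at 0 has rank 0. Corank 2; j^3 = x^3 is a perfect cube, so E-series; the 4-jet and mu = 6 give E_6.

E_6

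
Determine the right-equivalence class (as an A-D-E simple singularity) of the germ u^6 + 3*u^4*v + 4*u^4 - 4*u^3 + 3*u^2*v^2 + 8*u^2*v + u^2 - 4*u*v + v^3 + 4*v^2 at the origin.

The Hessian of f at 0 is [[2, -4], [-4, 8]] with rank 1, so corank 1. A Groebner basis of the Jacobian ideal J(f) in C{u,v} is {v^2, u - 2*v}; counting standard monomials gives mu = 2. Corank 1: A-series; mu = 2 gives A_2.

A_2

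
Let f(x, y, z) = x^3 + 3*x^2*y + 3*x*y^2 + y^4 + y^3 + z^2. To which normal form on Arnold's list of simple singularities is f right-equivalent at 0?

E_6

The Hessian of f at 0 has rank 1. Corank 2; j^3 = (x + y)^3 is a perfect cube, so E-series; the 4-jet and mu = 6 give E_6.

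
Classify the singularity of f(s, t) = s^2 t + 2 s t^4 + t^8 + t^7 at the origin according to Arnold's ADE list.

D_9

The Hessian of f at 0 has rank 0. Corank 2; j^3 = s^2*t has shape L^2 M (L != M), so D-series; mu = 9 gives D_9.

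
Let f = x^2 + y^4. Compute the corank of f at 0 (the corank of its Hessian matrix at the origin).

1

Hessian at 0 has rank 1.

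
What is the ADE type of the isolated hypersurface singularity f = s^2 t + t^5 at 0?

D_6

The Hessian of f at 0 has rank 0. Corank 2; j^3 = s^2*t has shape L^2 M (L != M), so D-series; mu = 6 gives D_6.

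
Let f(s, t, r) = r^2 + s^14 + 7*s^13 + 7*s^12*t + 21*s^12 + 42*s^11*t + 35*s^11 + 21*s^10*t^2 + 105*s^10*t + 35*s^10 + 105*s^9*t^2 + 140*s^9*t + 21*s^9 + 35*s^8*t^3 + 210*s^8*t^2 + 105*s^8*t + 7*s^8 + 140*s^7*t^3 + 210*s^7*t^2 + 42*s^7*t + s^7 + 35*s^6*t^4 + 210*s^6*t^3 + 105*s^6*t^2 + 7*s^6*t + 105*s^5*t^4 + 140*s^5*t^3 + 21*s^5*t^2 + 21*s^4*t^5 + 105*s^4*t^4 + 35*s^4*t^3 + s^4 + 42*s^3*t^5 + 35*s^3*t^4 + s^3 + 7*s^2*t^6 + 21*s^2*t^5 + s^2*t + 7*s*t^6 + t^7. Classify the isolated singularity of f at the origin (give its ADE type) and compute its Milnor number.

The Hessian of f at 0 has rank 1. Corank 2; j^3 = s^2*(s + t) has shape L^2 M (L != M), so D-series; mu = 8 gives D_8.

Type D8, Milnor number mu = 8.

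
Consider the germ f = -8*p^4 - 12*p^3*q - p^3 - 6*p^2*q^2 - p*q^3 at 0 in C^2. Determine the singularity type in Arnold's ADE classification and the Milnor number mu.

The Hessian of f at 0 has rank 0. Corank 2; j^3 = -p^3 is a perfect cube, so E-series; the 4-jet and mu = 7 give E_7.

Type E7, Milnor number mu = 7.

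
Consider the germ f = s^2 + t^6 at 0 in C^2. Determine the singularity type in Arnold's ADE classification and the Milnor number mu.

The Hessian of f at 0 is [[2, 0], [0, 0]] with rank 1, so corank 1. A Groebner basis of the Jacobian ideal J(f) in C{s,t} is {t^5, s}; counting standard monomials gives mu = 5. Corank 1: A-series; mu = 5 gives A_5.

Type A5, Milnor number mu = 5.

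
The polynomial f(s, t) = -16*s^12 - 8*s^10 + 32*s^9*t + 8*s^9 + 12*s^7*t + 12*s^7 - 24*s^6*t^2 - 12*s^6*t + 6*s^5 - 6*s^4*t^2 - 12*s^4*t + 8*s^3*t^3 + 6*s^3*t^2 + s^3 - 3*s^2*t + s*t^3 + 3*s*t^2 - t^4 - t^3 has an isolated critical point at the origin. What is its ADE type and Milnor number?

Type E7, Milnor number mu = 7.

The Hessian of f at 0 is [[0, 0], [0, 0]] with rank 0, so corank 2. A Groebner basis of the Jacobian ideal J(f) in C{s,t} is {s^3 - 3*s^2*t - 6*s^2 + 12*s*t - 6*t^2, 3*s^2 + s*t^2 - 6*s*t + 3*t^2, 3*s^2 - 6*s*t + t^3 + 3*t^2}; counting standard monomials gives mu = 7. Corank 2; j^3 = (s - t)^3 is a perfect cube, so E-series; the 4-jet and mu = 7 give E_7.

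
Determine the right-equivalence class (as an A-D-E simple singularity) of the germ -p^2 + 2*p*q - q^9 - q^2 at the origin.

A_{8}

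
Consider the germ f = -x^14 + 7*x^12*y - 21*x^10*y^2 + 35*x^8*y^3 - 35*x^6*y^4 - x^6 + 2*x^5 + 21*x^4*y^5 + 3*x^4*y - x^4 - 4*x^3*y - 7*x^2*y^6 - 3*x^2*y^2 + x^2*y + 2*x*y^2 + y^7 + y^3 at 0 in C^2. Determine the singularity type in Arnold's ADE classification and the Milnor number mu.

Type D8, Milnor number mu = 8.

The Hessian of f at 0 is [[0, 0], [0, 0]] with rank 0, so corank 2. A Groebner basis of the Jacobian ideal J(f) in C{x,y} is {-x^2/6 + x*y^3 + 5*x*y^2/2 + x*y/3 + 11*y^3/6 + y^2/2, x^2/2 - 7*x*y^2/2 + y^4 - 5*y^3/2 - y^2/2, x^3 + x^2/6 + 7*x*y^2/2 + 11*x*y/3 + 7*y^3/6 + 7*y^2/2, x^2*y - x*y - y^2}; counting standard monomials gives mu = 8. Corank 2; j^3 = y*(x + y)^2 has shape L^2 M (L != M), so D-series; mu = 8 gives D_8.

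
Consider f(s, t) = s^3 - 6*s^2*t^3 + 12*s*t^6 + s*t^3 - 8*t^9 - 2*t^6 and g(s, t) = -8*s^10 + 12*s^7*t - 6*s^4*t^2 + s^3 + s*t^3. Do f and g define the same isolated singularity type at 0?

Yes.

The Hessian of f at 0 is [[0, 0], [0, 0]] with rank 0, so corank 2. A Groebner basis of the Jacobian ideal J(f) in C{s,t} is {s^3, s*t^2, 3*s^2 + t^3}; counting standard monomials gives mu = 7. Corank 2; j^3 = s^3 is a perfect cube, so E-series; the 4-jet and mu = 7 give E_7. The Hessian of g at 0 is [[0, 0], [0, 0]] with rank 0, so corank 2. A Groebner basis of the Jacobian ideal J(g) in C{s,t} is {s^3, s*t^2, 3*s^2 + t^3}; counting standard monomials gives mu = 7. Corank 2; j^3 = s^3 is a perfect cube, so E-series; the 4-jet and mu = 7 give E_7. Both have type E_7, hence right-equivalent.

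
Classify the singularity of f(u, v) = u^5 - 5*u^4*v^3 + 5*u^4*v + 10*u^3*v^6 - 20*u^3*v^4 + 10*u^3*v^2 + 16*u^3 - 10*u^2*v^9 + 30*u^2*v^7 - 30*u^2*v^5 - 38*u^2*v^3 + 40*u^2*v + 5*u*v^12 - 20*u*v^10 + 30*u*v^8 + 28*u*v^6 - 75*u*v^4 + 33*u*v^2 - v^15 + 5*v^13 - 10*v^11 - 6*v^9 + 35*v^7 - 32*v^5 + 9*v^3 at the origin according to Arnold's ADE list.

The Hessian of f at 0 has rank 0. Corank 2; j^3 = (u + v)*(4*u + 3*v)^2 has shape L^2 M (L != M), so D-series; mu = 6 gives D_6.

D6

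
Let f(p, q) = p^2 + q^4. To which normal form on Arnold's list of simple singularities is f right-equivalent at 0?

A3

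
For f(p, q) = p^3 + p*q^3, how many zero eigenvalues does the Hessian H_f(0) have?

2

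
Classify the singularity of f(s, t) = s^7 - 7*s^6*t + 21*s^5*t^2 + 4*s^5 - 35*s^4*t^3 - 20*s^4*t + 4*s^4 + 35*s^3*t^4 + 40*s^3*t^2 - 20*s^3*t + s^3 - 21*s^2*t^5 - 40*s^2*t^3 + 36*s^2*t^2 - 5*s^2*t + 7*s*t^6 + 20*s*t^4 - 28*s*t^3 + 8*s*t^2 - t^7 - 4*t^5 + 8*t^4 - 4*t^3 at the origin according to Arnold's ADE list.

D8

The Hessian of f at 0 is [[0, 0], [0, 0]] with rank 0, so corank 2. A Groebner basis of the Jacobian ideal J(f) in C{s,t} is {17*s^2/4 + s*t^3 - 43*s*t^2/2 - 99*s*t/4 + 55*t^3/2 + 65*t^2/2, 31*s^2/10 - 161*s*t^2/10 - 181*s*t/10 + t^4 + 104*t^3/5 + 119*t^2/5, s^3 + 13*s^2/5 - 78*s*t^2/5 - 63*s*t/5 + 94*t^3/5 + 74*t^2/5, s^2*t + 7*s^2/10 - 31*s*t^2/5 - 37*s*t/10 + 33*t^3/5 + 23*t^2/5}; counting standard monomials gives mu = 8. Corank 2; j^3 = (s - 2*t)^2*(s - t) has shape L^2 M (L != M), so D-series; mu = 8 gives D_8.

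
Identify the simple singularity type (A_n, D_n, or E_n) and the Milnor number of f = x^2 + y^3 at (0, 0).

The Hessian of f at 0 is [[2, 0], [0, 0]] with rank 1, so corank 1. A Groebner basis of the Jacobian ideal J(f) in C{x,y} is {y^2, x}; counting standard monomials gives mu = 2. Corank 1: A-series; mu = 2 gives A_2.

Type A_{2}, Milnor number mu = 2.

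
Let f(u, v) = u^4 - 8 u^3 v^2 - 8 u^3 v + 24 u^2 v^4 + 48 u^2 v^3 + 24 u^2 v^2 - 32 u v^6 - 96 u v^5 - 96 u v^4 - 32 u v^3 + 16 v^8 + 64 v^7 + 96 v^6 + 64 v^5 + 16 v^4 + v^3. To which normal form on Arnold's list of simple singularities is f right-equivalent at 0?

E_{6}

The Hessian of f at 0 has rank 0. Corank 2; j^3 = v^3 is a perfect cube, so E-series; the 4-jet and mu = 6 give E_6.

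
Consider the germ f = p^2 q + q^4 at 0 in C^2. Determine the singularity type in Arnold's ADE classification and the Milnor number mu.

The Hessian of f at 0 is [[0, 0], [0, 0]] with rank 0, so corank 2. A Groebner basis of the Jacobian ideal J(f) in C{p,q} is {p^3, p^2/4 + q^3, p*q}; counting standard monomials gives mu = 5. Corank 2; j^3 = p^2*q has shape L^2 M (L != M), so D-series; mu = 5 gives D_5.

Type D_{5}, Milnor number mu = 5.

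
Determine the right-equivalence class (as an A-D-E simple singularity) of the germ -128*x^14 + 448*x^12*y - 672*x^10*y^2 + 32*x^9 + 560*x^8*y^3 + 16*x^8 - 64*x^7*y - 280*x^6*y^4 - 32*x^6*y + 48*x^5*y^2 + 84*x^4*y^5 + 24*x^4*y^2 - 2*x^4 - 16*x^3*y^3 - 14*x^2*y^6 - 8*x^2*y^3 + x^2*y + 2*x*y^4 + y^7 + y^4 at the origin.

The Hessian of f at 0 is [[0, 0], [0, 0]] with rank 0, so corank 2. A Groebner basis of the Jacobian ideal J(f) in C{x,y} is {x^3, x^2/4 + y^3, x*y}; counting standard monomials gives mu = 5. Corank 2; j^3 = x^2*y has shape L^2 M (L != M), so D-series; mu = 5 gives D_5.

D_{5}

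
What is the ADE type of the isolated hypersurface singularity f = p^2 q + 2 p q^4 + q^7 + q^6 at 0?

The Hessian of f at 0 is [[0, 0], [0, 0]] with rank 0, so corank 2. A Groebner basis of the Jacobian ideal J(f) in C{p,q} is {p*q + q^4, p^3, p^2*q, -p^2/6 + p*q^2}; counting standard monomials gives mu = 7. Corank 2; j^3 = p^2*q has shape L^2 M (L != M), so D-series; mu = 7 gives D_7.

D_7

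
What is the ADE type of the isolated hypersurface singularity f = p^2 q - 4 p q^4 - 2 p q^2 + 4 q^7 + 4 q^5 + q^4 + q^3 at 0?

D_{5}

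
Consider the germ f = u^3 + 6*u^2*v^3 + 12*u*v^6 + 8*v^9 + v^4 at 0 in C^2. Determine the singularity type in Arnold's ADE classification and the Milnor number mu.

The Hessian of f at 0 is [[0, 0], [0, 0]] with rank 0, so corank 2. A Groebner basis of the Jacobian ideal J(f) in C{u,v} is {v^3, u^2}; counting standard monomials gives mu = 6. Corank 2; j^3 = u^3 is a perfect cube, so E-series; the 4-jet and mu = 6 give E_6.

Type E6, Milnor number mu = 6.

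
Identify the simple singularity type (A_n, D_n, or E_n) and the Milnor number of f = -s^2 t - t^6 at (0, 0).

Type D7, Milnor number mu = 7.

The Hessian of f at 0 is [[0, 0], [0, 0]] with rank 0, so corank 2. A Groebner basis of the Jacobian ideal J(f) in C{s,t} is {s^2/6 + t^5, s^3, s*t}; counting standard monomials gives mu = 7. Corank 2; j^3 = -s^2*t has shape L^2 M (L != M), so D-series; mu = 7 gives D_7.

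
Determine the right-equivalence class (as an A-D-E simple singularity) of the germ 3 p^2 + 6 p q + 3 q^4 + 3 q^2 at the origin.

A_{3}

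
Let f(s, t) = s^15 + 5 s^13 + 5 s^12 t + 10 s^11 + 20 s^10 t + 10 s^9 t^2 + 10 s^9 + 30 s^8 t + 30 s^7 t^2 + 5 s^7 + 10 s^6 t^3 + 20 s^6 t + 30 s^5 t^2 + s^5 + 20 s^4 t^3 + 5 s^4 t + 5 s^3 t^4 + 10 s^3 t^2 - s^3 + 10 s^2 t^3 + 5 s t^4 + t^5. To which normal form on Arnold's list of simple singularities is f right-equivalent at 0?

E_8

The Hessian of f at 0 is [[0, 0], [0, 0]] with rank 0, so corank 2. A Groebner basis of the Jacobian ideal J(f) in C{s,t} is {t^5, s*t^3 + t^4/4, s^2}; counting standard monomials gives mu = 8. Corank 2; j^3 = -s^3 is a perfect cube, so E-series; the 5-jet and mu = 8 give E_8.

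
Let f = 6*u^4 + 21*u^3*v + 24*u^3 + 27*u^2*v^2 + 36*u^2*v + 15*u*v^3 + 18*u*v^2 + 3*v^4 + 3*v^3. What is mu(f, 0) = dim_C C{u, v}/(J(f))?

7

The Hessian of f at 0 is [[0, 0], [0, 0]] with rank 0, so corank 2. A Groebner basis of the Jacobian ideal J(f) in C{u,v} is {768*u^2 + 768*u*v + v^4 + 8*v^3 + 192*v^2, u^3 + 36*u^2 + 36*u*v + v^3/2 + 9*v^2, u^2*v - 40*u^2 - 40*u*v - 2*v^3/3 - 10*v^2, 32*u^2 + u*v^2 + 32*u*v + 5*v^3/6 + 8*v^2}; counting standard monomials gives mu = 7. Corank 2; j^3 = 3*(2*u + v)^3 is a perfect cube, so E-series; the 4-jet and mu = 7 give E_7.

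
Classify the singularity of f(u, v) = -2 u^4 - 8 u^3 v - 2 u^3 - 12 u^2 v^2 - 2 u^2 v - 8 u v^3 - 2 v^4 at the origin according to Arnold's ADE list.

The Hessian of f at 0 is [[0, 0], [0, 0]] with rank 0, so corank 2. A Groebner basis of the Jacobian ideal J(f) in C{u,v} is {u*v^2, -u*v/4 + v^3, u^2 + u*v}; counting standard monomials gives mu = 5. Corank 2; j^3 = -2*u^2*(u + v) has shape L^2 M (L != M), so D-series; mu = 5 gives D_5.

D_{5}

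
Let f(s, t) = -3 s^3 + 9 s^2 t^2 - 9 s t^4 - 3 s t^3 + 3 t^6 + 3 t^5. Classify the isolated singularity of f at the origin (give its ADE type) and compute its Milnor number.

Type E_7, Milnor number mu = 7.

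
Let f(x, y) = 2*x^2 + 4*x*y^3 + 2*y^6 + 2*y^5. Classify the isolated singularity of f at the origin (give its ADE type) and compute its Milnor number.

Type A4, Milnor number mu = 4.

The Hessian of f at 0 is [[4, 0], [0, 0]] with rank 1, so corank 1. A Groebner basis of the Jacobian ideal J(f) in C{x,y} is {x + y^3, x^2, x*y}; counting standard monomials gives mu = 4. Corank 1: A-series; mu = 4 gives A_4.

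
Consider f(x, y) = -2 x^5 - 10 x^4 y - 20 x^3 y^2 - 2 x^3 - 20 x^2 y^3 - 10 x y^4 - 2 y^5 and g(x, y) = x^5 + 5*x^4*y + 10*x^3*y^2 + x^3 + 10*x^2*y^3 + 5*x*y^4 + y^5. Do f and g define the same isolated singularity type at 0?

The Hessian of f at 0 is [[0, 0], [0, 0]] with rank 0, so corank 2. A Groebner basis of the Jacobian ideal J(f) in C{x,y} is {y^5, x*y^3 + y^4/4, x^2}; counting standard monomials gives mu = 8. Corank 2; j^3 = -2*x^3 is a perfect cube, so E-series; the 5-jet and mu = 8 give E_8. The Hessian of g at 0 is [[0, 0], [0, 0]] with rank 0, so corank 2. A Groebner basis of the Jacobian ideal J(g) in C{x,y} is {y^5, x*y^3 + y^4/4, x^2}; counting standard monomials gives mu = 8. Corank 2; j^3 = x^3 is a perfect cube, so E-series; the 5-jet and mu = 8 give E_8. Both have type E_8, hence right-equivalent.

Yes.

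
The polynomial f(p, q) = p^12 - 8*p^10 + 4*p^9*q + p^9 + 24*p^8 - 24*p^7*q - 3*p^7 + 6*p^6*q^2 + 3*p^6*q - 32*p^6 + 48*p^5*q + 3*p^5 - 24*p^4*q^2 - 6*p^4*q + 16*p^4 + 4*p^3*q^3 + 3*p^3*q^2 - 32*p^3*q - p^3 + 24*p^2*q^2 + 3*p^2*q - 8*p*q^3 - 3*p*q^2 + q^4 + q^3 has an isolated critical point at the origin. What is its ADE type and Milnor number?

Type E_{6}, Milnor number mu = 6.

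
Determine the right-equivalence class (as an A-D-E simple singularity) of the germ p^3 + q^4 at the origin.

E6

The Hessian of f at 0 is [[0, 0], [0, 0]] with rank 0, so corank 2. A Groebner basis of the Jacobian ideal J(f) in C{p,q} is {q^3, p^2}; counting standard monomials gives mu = 6. Corank 2; j^3 = p^3 is a perfect cube, so E-series; the 4-jet and mu = 6 give E_6.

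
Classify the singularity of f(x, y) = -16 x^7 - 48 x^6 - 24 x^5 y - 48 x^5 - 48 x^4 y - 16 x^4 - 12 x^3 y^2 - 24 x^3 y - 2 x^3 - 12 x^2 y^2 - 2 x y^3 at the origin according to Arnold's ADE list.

E_{7}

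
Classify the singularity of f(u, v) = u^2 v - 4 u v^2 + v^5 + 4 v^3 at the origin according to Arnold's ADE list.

D6

The Hessian of f at 0 is [[0, 0], [0, 0]] with rank 0, so corank 2. A Groebner basis of the Jacobian ideal J(f) in C{u,v} is {u^2/5 + v^4 - 4*v^2/5, u^3 - 8*v^3, u*v - 2*v^2}; counting standard monomials gives mu = 6. Corank 2; j^3 = v*(u - 2*v)^2 has shape L^2 M (L != M), so D-series; mu = 6 gives D_6.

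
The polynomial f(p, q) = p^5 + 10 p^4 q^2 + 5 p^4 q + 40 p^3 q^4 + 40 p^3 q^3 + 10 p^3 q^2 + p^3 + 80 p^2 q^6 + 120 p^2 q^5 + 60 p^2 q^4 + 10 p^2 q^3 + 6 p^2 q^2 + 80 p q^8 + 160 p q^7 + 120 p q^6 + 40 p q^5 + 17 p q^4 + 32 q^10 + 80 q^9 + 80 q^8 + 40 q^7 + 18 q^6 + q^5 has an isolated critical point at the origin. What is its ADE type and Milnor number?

The Hessian of f at 0 has rank 0. Corank 2; j^3 = p^3 is a perfect cube, so E-series; the 5-jet and mu = 8 give E_8.

Type E_{8}, Milnor number mu = 8.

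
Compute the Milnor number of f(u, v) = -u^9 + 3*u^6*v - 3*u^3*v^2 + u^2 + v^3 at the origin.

The Hessian of f at 0 has rank 1. Corank 1: A-series; mu = 2 gives A_2.

2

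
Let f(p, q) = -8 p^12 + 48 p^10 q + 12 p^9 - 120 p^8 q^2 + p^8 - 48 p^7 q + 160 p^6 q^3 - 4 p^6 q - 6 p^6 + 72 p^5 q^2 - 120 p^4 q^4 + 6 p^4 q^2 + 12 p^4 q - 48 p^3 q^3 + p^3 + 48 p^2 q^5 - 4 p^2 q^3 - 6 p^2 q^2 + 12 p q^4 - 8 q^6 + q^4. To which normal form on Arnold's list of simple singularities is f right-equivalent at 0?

E_6

The Hessian of f at 0 has rank 0. Corank 2; j^3 = p^3 is a perfect cube, so E-series; the 4-jet and mu = 6 give E_6.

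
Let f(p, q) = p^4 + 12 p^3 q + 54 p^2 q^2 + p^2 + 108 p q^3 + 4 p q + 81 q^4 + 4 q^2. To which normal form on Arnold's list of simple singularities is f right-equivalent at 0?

A3

The Hessian of f at 0 has rank 1. Corank 1: A-series; mu = 3 gives A_3.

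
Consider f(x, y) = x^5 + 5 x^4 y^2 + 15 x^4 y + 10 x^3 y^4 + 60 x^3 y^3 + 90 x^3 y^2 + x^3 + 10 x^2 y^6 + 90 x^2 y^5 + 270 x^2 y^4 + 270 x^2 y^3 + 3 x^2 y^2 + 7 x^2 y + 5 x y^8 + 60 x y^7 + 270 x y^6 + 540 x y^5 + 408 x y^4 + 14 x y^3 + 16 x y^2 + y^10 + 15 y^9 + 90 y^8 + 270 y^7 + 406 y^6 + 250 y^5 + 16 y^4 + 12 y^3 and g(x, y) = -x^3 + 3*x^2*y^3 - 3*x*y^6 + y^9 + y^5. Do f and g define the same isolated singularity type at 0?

No.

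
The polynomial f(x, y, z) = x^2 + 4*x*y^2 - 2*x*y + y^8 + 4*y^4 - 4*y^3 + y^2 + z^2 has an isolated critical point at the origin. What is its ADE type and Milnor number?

Type A_{7}, Milnor number mu = 7.

The Hessian of f at 0 has rank 2. Corank 1: A-series; mu = 7 gives A_7.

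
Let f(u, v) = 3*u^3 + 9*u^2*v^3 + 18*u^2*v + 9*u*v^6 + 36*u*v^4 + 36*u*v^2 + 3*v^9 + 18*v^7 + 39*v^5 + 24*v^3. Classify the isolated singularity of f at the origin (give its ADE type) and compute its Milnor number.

The Hessian of f at 0 has rank 0. Corank 2; j^3 = 3*(u + 2*v)^3 is a perfect cube, so E-series; the 5-jet and mu = 8 give E_8.

Type E8, Milnor number mu = 8.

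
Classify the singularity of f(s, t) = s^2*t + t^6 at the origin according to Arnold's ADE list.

D7

The Hessian of f at 0 is [[0, 0], [0, 0]] with rank 0, so corank 2. A Groebner basis of the Jacobian ideal J(f) in C{s,t} is {s^2/6 + t^5, s^3, s*t}; counting standard monomials gives mu = 7. Corank 2; j^3 = s^2*t has shape L^2 M (L != M), so D-series; mu = 7 gives D_7.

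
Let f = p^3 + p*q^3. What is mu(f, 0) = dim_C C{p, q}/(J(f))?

7

The Hessian of f at 0 is [[0, 0], [0, 0]] with rank 0, so corank 2. A Groebner basis of the Jacobian ideal J(f) in C{p,q} is {p^3, p*q^2, 3*p^2 + q^3}; counting standard monomials gives mu = 7. Corank 2; j^3 = p^3 is a perfect cube, so E-series; the 4-jet and mu = 7 give E_7.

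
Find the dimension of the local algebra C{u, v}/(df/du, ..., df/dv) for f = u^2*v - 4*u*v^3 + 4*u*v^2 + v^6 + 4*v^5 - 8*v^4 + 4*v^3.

7

The Hessian of f at 0 has rank 0. Corank 2; j^3 = v*(u + 2*v)^2 has shape L^2 M (L != M), so D-series; mu = 7 gives D_7.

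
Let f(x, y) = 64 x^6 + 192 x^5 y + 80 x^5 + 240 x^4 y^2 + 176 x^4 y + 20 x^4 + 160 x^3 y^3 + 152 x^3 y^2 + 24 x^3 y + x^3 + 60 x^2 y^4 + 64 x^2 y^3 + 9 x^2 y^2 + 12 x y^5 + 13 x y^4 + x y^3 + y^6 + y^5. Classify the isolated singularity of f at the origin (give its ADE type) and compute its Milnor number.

The Hessian of f at 0 has rank 0. Corank 2; j^3 = x^3 is a perfect cube, so E-series; the 4-jet and mu = 7 give E_7.

Type E_{7}, Milnor number mu = 7.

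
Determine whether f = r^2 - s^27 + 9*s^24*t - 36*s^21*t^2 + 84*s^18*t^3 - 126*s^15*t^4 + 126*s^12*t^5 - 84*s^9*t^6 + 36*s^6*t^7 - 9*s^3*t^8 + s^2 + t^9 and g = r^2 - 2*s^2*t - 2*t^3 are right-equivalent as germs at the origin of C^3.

The Hessian of f at 0 is [[2, 0, 0], [0, 0, 0], [0, 0, 2]] with rank 2, so corank 1. A Groebner basis of the Jacobian ideal J(f) in C{s,t,r} is {t^8, s, r}; counting standard monomials gives mu = 8. Corank 1: A-series; mu = 8 gives A_8. The Hessian of g at 0 is [[0, 0, 0], [0, 0, 0], [0, 0, 2]] with rank 1, so corank 2. A Groebner basis of the Jacobian ideal J(g) in C{s,t,r} is {t^3, s^2 + 3*t^2, s*t, r}; counting standard monomials gives mu = 4. Corank 2; j^3 = -2*t*(s^2 + t^2) splits into three distinct lines over C (the quadratic factor has nonzero discriminant), so D_4. f is A_8 but g is D_4, hence not right-equivalent.

No.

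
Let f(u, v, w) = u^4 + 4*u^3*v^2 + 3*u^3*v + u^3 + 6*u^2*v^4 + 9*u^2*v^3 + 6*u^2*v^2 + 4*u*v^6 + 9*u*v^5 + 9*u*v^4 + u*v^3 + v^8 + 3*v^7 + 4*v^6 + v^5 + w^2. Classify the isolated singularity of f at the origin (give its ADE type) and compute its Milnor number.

The Hessian of f at 0 is [[0, 0, 0], [0, 0, 0], [0, 0, 2]] with rank 1, so corank 2. A Groebner basis of the Jacobian ideal J(f) in C{u,v,w} is {3*u^2/2 + v^4 + v^3/2, u^3, u^2*v - u^2/2 - v^3/6, -u^2/2 + u*v^2 - v^3/6, w}; counting standard monomials gives mu = 7. Corank 2; j^3 = u^3 is a perfect cube, so E-series; the 4-jet and mu = 7 give E_7.

Type E7, Milnor number mu = 7.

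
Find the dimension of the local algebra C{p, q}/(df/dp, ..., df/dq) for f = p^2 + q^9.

8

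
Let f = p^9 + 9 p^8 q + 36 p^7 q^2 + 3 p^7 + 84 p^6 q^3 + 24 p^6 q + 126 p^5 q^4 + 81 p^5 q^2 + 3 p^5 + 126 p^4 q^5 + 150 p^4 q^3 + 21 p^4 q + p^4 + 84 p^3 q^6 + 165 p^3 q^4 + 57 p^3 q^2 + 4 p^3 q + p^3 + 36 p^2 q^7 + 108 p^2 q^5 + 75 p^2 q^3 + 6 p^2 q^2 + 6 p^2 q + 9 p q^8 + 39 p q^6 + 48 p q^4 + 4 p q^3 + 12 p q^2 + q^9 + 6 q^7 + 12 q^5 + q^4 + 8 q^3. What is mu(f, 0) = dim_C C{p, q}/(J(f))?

6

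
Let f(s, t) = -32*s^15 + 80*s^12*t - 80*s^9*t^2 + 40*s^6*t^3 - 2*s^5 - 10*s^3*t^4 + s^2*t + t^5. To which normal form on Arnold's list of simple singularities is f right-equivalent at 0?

D6

The Hessian of f at 0 has rank 0. Corank 2; j^3 = s^2*t has shape L^2 M (L != M), so D-series; mu = 6 gives D_6.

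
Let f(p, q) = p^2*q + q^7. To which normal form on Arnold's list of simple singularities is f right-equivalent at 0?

D_{8}

The Hessian of f at 0 is [[0, 0], [0, 0]] with rank 0, so corank 2. A Groebner basis of the Jacobian ideal J(f) in C{p,q} is {p^2/7 + q^6, p^3, p*q}; counting standard monomials gives mu = 8. Corank 2; j^3 = p^2*q has shape L^2 M (L != M), so D-series; mu = 8 gives D_8.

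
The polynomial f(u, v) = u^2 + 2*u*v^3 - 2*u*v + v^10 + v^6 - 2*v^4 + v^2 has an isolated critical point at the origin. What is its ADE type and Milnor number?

The Hessian of f at 0 has rank 1. Corank 1: A-series; mu = 9 gives A_9.

Type A9, Milnor number mu = 9.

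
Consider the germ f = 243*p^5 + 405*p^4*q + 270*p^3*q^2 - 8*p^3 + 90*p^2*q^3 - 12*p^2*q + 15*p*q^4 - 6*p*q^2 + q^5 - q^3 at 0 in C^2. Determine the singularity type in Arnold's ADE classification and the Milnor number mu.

The Hessian of f at 0 has rank 0. Corank 2; j^3 = -(2*p + q)^3 is a perfect cube, so E-series; the 5-jet and mu = 8 give E_8.

Type E_{8}, Milnor number mu = 8.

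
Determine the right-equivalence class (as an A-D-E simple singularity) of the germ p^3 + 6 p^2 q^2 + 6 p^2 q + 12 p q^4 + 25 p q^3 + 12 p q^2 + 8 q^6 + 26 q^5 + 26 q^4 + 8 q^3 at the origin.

The Hessian of f at 0 is [[0, 0], [0, 0]] with rank 0, so corank 2. A Groebner basis of the Jacobian ideal J(f) in C{p,q} is {-p^2/4 - p*q + q^4 - q^3/12 - q^2, p^3 + 11*p^2/2 + 22*p*q + 59*q^3/6 + 22*q^2, p^2*q - 23*p^2/12 - 23*p*q/3 - 167*q^3/36 - 23*q^2/3, p^2/2 + p*q^2 + 2*p*q + 13*q^3/6 + 2*q^2}; counting standard monomials gives mu = 7. Corank 2; j^3 = (p + 2*q)^3 is a perfect cube, so E-series; the 4-jet and mu = 7 give E_7.

E7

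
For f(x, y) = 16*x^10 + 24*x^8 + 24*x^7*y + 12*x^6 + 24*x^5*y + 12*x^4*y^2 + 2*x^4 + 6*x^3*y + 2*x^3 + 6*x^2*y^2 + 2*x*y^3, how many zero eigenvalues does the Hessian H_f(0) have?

Hessian at 0 has rank 0.

2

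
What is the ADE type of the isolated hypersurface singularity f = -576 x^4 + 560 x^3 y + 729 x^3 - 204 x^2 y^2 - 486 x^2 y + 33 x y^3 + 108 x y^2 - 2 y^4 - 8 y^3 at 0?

The Hessian of f at 0 has rank 0. Corank 2; j^3 = (9*x - 2*y)^3 is a perfect cube, so E-series; the 4-jet and mu = 7 give E_7.

E_{7}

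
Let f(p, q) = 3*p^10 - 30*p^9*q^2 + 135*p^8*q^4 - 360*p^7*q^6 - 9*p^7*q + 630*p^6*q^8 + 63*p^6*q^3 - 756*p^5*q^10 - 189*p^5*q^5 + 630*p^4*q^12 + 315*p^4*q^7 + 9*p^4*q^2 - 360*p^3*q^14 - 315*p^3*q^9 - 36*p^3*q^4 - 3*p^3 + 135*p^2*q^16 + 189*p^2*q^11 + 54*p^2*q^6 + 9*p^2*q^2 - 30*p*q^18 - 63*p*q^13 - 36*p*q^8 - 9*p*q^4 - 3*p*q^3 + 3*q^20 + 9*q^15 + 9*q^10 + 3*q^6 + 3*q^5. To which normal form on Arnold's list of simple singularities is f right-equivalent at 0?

E_{7}

The Hessian of f at 0 is [[0, 0], [0, 0]] with rank 0, so corank 2. A Groebner basis of the Jacobian ideal J(f) in C{p,q} is {-p^2 + q^4 - q^3/3, p^3, p^2*q + p^2/3 + q^3/9, -p^2 + p*q^2 - q^3/3}; counting standard monomials gives mu = 7. Corank 2; j^3 = -3*p^3 is a perfect cube, so E-series; the 4-jet and mu = 7 give E_7.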